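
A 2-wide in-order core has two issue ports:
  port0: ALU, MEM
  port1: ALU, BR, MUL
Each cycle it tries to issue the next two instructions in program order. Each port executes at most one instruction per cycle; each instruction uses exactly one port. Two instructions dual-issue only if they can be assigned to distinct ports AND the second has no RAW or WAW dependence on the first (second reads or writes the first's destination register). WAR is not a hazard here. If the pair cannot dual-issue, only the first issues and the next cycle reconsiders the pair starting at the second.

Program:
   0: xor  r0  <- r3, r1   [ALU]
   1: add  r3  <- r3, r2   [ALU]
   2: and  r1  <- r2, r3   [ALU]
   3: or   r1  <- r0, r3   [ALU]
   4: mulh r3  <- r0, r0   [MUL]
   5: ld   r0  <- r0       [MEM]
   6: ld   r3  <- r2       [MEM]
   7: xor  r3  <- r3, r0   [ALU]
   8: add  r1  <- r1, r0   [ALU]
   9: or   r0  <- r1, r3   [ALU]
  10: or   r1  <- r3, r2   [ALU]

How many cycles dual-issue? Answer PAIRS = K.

PAIRS = 4

c0: i0/i1 xor.ALU add.ALU  dual
c1: i2 and.ALU  WAW r1
c2: i3/i4 or.ALU mulh.MUL  dual
c3: i5 ld.MEM  no-port MEM/MEM
c4: i6 ld.MEM  RAW+WAW r3
c5: i7/i8 xor.ALU add.ALU  dual
c6: i9/i10 or.ALU or.ALU  dual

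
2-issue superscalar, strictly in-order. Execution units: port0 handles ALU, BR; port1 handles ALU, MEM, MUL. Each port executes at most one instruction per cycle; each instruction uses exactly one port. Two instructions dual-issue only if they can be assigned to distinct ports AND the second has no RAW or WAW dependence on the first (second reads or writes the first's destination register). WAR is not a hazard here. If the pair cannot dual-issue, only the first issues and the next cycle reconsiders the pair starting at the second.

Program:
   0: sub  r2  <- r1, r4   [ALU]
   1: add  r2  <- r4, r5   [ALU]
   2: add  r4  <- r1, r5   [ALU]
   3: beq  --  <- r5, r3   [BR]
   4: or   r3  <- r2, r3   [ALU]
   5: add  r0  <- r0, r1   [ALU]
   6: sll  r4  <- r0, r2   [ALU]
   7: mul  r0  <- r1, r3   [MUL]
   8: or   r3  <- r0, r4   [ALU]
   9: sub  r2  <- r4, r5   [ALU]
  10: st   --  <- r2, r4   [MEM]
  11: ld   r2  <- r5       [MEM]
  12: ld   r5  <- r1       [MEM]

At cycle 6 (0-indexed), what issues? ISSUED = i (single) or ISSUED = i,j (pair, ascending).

0. sub.ALU @i0  | WAW r2
1. add.ALU;add.ALU @i1&i2  | 2-wide
2. beq.BR;or.ALU @i3&i4  | 2-wide
3. add.ALU @i5  | RAW r0
4. sll.ALU;mul.MUL @i6&i7  | 2-wide
5. or.ALU;sub.ALU @i8&i9  | 2-wide
6. st.MEM @i10  | no-port MEM/MEM
7. ld.MEM @i11  | no-port MEM/MEM
8. ld.MEM @i12  | tail

ISSUED = 10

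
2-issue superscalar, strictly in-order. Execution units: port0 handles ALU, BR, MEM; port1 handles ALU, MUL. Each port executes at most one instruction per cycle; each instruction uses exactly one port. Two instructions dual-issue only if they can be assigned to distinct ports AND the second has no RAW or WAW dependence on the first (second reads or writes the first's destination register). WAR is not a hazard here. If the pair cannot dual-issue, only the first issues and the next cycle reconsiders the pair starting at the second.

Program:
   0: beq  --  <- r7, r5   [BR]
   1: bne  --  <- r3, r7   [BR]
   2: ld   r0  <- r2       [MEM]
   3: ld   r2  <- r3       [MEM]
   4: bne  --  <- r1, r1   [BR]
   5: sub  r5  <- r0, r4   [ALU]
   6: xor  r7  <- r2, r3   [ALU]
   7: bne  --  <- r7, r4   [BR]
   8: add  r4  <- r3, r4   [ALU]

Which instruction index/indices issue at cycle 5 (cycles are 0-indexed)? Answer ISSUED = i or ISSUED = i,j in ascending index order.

0. beq.BR @i0  | no-port BR/BR
1. bne.BR @i1  | no-port BR/MEM
2. ld.MEM @i2  | no-port MEM/MEM
3. ld.MEM @i3  | no-port MEM/BR
4. bne.BR/sub.ALU @i4+i5  | dual
5. xor.ALU @i6  | RAW r7
6. bne.BR/add.ALU @i7+i8  | dual

ISSUED = 6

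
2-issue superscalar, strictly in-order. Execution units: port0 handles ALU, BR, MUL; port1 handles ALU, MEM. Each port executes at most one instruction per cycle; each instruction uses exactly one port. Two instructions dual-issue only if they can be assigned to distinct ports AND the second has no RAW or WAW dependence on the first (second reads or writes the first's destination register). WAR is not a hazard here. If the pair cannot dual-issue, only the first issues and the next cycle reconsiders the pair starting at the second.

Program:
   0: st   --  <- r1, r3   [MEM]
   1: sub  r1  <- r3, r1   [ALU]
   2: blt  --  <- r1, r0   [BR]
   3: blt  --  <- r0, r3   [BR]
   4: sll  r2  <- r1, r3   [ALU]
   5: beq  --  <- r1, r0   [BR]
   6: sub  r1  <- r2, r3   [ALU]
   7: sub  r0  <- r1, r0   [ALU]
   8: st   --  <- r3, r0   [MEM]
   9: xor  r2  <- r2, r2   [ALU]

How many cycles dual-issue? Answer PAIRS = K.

0. st;sub @i0&i1  | dual
1. blt @i2  | no-port BR/BR
2. blt;sll @i3&i4  | dual
3. beq;sub @i5&i6  | dual
4. sub @i7  | RAW r0
5. st;xor @i8&i9  | dual

PAIRS = 4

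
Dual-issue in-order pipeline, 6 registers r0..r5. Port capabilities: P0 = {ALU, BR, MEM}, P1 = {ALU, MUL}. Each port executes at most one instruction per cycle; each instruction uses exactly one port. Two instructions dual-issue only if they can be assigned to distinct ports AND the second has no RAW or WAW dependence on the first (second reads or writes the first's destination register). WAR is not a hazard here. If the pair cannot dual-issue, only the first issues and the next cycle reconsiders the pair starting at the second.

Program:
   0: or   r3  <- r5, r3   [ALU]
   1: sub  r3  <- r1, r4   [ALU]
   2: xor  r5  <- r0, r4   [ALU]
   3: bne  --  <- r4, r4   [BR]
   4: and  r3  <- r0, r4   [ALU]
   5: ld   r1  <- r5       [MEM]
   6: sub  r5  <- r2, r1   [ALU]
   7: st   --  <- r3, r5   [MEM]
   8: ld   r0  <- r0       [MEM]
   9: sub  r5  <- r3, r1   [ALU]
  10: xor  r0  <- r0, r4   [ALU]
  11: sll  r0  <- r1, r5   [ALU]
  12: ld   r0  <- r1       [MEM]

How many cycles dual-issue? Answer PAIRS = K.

PAIRS = 3

#0 head=0: or i0 WAW r3
#1 head=1: sub xor i1&i2 pair
#2 head=3: bne and i3&i4 pair
#3 head=5: ld i5 RAW r1
#4 head=6: sub i6 RAW r5
#5 head=7: st i7 no-port MEM/MEM
#6 head=8: ld sub i8&i9 pair
#7 head=10: xor i10 WAW r0
#8 head=11: sll i11 WAW r0
#9 head=12: ld i12 tail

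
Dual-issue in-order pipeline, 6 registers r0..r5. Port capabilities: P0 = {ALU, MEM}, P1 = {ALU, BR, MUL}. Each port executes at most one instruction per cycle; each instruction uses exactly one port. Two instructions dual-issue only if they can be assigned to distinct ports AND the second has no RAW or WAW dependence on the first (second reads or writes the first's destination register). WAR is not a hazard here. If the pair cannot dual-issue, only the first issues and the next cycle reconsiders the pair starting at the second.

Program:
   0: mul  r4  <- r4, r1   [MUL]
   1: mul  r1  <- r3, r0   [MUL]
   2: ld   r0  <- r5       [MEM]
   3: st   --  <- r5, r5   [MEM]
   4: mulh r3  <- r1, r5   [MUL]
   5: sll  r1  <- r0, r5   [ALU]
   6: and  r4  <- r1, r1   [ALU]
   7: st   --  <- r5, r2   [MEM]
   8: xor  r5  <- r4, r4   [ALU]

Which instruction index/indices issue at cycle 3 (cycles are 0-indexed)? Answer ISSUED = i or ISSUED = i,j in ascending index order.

#0 head=0: mul i0 no-port MUL/MUL
#1 head=1: mul ld i1+i2 pair
#2 head=3: st mulh i3+i4 pair
#3 head=5: sll i5 RAW r1
#4 head=6: and st i6+i7 pair
#5 head=8: xor i8 tail

ISSUED = 5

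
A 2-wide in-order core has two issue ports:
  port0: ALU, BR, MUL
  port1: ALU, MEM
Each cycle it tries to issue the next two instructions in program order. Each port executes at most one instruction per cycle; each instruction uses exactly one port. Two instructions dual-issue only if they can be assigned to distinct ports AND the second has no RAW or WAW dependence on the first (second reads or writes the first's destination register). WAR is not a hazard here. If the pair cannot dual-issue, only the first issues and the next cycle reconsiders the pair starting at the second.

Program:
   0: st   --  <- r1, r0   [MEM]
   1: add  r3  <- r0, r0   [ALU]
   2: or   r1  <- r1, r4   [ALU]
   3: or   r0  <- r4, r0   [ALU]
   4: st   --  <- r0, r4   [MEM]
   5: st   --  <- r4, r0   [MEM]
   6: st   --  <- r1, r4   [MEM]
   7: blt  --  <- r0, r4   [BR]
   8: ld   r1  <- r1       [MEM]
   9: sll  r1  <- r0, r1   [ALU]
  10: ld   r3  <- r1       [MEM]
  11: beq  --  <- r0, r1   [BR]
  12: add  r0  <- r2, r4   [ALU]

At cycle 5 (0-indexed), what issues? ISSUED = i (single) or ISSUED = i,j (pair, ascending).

#0 head=0: st/add i0+i1 pair
#1 head=2: or/or i2+i3 pair
#2 head=4: st i4 no-port MEM/MEM
#3 head=5: st i5 no-port MEM/MEM
#4 head=6: st/blt i6+i7 pair
#5 head=8: ld i8 RAW+WAW r1
#6 head=9: sll i9 RAW r1
#7 head=10: ld/beq i10+i11 pair
#8 head=12: add i12 tail

ISSUED = 8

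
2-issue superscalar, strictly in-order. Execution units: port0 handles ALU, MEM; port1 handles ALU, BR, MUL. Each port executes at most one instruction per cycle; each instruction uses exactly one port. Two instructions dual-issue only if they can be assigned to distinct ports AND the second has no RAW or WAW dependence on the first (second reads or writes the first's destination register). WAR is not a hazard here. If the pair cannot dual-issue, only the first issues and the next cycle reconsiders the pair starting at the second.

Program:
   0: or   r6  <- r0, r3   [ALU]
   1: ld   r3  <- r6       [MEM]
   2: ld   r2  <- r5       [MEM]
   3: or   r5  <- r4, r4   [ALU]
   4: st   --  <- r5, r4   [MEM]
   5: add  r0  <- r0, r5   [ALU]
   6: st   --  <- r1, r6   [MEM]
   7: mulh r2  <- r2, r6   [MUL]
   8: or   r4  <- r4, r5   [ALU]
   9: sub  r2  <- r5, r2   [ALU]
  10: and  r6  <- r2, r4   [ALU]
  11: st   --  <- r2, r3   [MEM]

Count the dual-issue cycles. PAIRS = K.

PAIRS = 5

#0 head=0: or i0 RAW r6
#1 head=1: ld i1 no-port MEM/MEM
#2 head=2: ld;or i2,i3 2-wide
#3 head=4: st;add i4,i5 2-wide
#4 head=6: st;mulh i6,i7 2-wide
#5 head=8: or;sub i8,i9 2-wide
#6 head=10: and;st i10,i11 2-wide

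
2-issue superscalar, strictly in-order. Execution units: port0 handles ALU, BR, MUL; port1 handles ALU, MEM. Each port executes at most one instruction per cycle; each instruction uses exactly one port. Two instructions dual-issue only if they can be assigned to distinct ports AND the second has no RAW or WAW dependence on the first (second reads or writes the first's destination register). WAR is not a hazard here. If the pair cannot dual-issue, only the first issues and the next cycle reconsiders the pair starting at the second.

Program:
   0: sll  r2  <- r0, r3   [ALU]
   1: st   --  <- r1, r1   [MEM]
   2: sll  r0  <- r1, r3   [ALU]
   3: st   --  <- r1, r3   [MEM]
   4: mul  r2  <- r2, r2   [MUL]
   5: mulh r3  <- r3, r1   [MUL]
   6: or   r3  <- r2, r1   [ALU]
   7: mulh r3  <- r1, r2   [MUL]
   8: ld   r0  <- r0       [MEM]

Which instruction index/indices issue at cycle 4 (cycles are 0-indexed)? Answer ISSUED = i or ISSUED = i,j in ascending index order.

  cy0 -> i0+i1 (sll;st) dual
  cy1 -> i2+i3 (sll;st) dual
  cy2 -> i4 (mul) no-port MUL/MUL
  cy3 -> i5 (mulh) WAW r3
  cy4 -> i6 (or) WAW r3
  cy5 -> i7+i8 (mulh;ld) dual

ISSUED = 6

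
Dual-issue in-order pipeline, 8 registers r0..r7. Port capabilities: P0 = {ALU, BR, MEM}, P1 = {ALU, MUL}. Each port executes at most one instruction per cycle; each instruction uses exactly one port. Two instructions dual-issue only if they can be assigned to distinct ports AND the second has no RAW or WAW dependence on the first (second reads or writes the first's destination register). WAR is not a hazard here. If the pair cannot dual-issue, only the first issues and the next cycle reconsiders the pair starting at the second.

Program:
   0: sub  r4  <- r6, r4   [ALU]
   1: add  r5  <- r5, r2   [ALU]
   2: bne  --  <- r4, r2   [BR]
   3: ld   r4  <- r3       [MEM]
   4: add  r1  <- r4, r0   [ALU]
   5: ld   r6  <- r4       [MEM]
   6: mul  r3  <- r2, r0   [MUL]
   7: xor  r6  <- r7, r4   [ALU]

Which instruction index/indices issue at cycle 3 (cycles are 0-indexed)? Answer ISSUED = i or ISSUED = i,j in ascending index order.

ISSUED = 4,5

#0 head=0: sub add i0,i1 pair
#1 head=2: bne i2 no-port BR/MEM
#2 head=3: ld i3 RAW r4
#3 head=4: add ld i4,i5 pair
#4 head=6: mul xor i6,i7 pair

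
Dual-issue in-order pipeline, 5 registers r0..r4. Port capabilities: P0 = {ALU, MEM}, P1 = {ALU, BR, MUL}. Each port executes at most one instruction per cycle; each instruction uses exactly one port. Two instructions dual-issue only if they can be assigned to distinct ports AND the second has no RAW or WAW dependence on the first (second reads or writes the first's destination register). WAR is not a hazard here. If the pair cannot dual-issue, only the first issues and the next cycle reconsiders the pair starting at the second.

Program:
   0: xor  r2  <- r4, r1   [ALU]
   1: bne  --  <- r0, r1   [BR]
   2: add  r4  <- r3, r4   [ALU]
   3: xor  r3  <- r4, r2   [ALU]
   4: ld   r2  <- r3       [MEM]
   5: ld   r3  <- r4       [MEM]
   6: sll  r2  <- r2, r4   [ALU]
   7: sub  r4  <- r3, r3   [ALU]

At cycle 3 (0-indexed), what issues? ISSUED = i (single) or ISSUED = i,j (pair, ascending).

c0: i0,i1 xor bne  pair
c1: i2 add  RAW r4
c2: i3 xor  RAW r3
c3: i4 ld  no-port MEM/MEM
c4: i5,i6 ld sll  pair
c5: i7 sub  tail

ISSUED = 4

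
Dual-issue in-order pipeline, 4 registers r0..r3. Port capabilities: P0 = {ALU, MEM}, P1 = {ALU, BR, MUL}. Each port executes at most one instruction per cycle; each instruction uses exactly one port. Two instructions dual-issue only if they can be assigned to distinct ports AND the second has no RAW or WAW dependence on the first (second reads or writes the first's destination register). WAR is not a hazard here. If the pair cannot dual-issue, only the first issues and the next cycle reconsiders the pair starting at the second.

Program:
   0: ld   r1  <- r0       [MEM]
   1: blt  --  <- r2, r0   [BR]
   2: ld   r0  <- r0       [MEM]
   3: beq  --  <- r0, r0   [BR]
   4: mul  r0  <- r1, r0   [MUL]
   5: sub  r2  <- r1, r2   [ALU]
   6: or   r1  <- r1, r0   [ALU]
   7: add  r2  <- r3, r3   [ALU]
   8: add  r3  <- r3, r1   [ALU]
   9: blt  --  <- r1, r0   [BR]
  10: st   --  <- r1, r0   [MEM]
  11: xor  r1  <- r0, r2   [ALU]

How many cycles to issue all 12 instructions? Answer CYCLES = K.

CYCLES = 7

0. ld.MEM blt.BR @i0,i1  | 2-wide
1. ld.MEM @i2  | RAW r0
2. beq.BR @i3  | no-port BR/MUL
3. mul.MUL sub.ALU @i4,i5  | 2-wide
4. or.ALU add.ALU @i6,i7  | 2-wide
5. add.ALU blt.BR @i8,i9  | 2-wide
6. st.MEM xor.ALU @i10,i11  | 2-wide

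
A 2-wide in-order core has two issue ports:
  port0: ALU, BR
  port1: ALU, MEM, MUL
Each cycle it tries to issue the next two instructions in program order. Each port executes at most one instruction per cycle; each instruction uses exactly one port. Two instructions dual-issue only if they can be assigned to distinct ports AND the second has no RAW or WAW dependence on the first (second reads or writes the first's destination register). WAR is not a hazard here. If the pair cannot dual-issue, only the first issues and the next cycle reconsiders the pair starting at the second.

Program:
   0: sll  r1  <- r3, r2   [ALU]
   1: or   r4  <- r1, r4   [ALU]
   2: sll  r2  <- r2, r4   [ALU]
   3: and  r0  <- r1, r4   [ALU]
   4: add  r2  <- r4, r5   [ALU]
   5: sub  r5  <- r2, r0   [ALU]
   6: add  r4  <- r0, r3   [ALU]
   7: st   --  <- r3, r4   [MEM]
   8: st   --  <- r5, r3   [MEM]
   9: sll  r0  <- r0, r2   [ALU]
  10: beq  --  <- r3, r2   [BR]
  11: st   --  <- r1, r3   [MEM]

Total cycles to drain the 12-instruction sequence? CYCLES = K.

[0] i0  sll.ALU  -- RAW r1
[1] i1  or.ALU  -- RAW r4
[2] i2,i3  sll.ALU/and.ALU  -- 2-wide
[3] i4  add.ALU  -- RAW r2
[4] i5,i6  sub.ALU/add.ALU  -- 2-wide
[5] i7  st.MEM  -- no-port MEM/MEM
[6] i8,i9  st.MEM/sll.ALU  -- 2-wide
[7] i10,i11  beq.BR/st.MEM  -- 2-wide

CYCLES = 8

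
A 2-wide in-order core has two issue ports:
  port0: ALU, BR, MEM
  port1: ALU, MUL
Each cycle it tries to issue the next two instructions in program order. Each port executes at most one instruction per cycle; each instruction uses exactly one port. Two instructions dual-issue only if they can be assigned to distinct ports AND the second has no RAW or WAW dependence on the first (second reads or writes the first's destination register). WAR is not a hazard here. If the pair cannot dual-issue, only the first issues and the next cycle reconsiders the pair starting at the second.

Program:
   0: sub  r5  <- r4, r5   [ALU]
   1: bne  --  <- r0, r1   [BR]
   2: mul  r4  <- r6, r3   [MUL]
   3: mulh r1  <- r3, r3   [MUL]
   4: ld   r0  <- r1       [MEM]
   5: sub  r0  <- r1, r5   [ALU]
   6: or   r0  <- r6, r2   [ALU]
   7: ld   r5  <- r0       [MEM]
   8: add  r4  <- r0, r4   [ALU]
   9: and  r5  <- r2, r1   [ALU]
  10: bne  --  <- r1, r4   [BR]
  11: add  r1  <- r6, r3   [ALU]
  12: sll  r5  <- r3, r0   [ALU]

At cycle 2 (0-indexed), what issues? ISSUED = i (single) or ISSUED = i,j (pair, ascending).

[0] i0,i1  sub.ALU;bne.BR  -- dual
[1] i2  mul.MUL  -- no-port MUL/MUL
[2] i3  mulh.MUL  -- RAW r1
[3] i4  ld.MEM  -- WAW r0
[4] i5  sub.ALU  -- WAW r0
[5] i6  or.ALU  -- RAW r0
[6] i7,i8  ld.MEM;add.ALU  -- dual
[7] i9,i10  and.ALU;bne.BR  -- dual
[8] i11,i12  add.ALU;sll.ALU  -- dual

ISSUED = 3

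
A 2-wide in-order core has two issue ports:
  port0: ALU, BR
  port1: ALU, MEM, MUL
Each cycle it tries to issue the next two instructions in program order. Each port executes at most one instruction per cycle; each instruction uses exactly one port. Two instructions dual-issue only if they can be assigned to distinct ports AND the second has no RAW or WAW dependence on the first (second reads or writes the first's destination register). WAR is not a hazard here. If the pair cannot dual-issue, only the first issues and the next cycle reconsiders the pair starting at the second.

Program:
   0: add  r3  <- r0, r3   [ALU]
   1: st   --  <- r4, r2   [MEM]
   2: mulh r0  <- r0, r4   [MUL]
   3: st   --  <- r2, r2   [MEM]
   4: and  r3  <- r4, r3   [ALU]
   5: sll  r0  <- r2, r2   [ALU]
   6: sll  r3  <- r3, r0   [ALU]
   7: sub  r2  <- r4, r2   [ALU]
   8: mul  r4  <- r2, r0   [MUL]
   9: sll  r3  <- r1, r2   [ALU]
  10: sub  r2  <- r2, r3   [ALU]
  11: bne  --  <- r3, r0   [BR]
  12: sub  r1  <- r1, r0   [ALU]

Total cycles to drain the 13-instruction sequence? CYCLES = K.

CYCLES = 8

  cy0 -> i0+i1 (add.ALU;st.MEM) 2-wide
  cy1 -> i2 (mulh.MUL) no-port MUL/MEM
  cy2 -> i3+i4 (st.MEM;and.ALU) 2-wide
  cy3 -> i5 (sll.ALU) RAW r0
  cy4 -> i6+i7 (sll.ALU;sub.ALU) 2-wide
  cy5 -> i8+i9 (mul.MUL;sll.ALU) 2-wide
  cy6 -> i10+i11 (sub.ALU;bne.BR) 2-wide
  cy7 -> i12 (sub.ALU) tail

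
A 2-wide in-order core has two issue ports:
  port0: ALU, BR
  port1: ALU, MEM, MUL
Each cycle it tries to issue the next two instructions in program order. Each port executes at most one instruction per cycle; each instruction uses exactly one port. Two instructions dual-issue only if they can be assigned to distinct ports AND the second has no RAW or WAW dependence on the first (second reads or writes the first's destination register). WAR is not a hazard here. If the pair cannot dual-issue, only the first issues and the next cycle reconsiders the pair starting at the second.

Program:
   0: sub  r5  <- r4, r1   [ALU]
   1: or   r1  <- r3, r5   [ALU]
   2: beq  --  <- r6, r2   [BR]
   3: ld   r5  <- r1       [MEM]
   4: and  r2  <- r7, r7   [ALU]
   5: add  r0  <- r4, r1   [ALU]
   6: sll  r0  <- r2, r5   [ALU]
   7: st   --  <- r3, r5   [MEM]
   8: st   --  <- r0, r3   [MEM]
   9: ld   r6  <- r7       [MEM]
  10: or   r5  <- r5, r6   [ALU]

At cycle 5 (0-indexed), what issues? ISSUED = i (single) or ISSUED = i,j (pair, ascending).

ISSUED = 8

#0 head=0: sub i0 RAW r5
#1 head=1: or;beq i1&i2 2-wide
#2 head=3: ld;and i3&i4 2-wide
#3 head=5: add i5 WAW r0
#4 head=6: sll;st i6&i7 2-wide
#5 head=8: st i8 no-port MEM/MEM
#6 head=9: ld i9 RAW r6
#7 head=10: or i10 tail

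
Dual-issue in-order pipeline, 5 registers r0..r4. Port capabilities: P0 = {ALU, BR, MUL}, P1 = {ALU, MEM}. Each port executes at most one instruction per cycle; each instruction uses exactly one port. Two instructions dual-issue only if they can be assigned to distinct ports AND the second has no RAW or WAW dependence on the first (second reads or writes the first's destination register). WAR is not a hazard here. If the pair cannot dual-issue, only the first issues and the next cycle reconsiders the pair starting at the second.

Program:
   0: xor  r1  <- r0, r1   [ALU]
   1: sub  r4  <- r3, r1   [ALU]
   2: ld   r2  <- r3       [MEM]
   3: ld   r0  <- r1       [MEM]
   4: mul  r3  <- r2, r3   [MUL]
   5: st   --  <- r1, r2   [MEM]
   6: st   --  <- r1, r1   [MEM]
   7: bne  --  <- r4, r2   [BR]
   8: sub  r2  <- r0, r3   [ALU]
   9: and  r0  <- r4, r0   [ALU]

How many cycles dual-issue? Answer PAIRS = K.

#0 head=0: xor.ALU i0 RAW r1
#1 head=1: sub.ALU+ld.MEM i1,i2 dual
#2 head=3: ld.MEM+mul.MUL i3,i4 dual
#3 head=5: st.MEM i5 no-port MEM/MEM
#4 head=6: st.MEM+bne.BR i6,i7 dual
#5 head=8: sub.ALU+and.ALU i8,i9 dual

PAIRS = 4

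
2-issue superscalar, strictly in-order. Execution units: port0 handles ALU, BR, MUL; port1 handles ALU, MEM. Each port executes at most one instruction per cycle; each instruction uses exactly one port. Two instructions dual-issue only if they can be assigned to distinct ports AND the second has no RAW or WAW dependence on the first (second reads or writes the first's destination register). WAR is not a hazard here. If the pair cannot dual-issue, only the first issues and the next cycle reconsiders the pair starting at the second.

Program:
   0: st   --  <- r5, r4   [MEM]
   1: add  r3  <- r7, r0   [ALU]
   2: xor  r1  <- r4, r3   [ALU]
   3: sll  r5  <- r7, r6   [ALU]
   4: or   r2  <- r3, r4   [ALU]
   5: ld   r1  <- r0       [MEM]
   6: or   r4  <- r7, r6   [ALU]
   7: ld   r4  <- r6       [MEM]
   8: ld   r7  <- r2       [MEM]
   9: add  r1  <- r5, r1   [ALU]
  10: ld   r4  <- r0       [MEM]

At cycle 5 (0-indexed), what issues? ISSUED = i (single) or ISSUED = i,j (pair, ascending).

#0 head=0: st;add i0,i1 pair
#1 head=2: xor;sll i2,i3 pair
#2 head=4: or;ld i4,i5 pair
#3 head=6: or i6 WAW r4
#4 head=7: ld i7 no-port MEM/MEM
#5 head=8: ld;add i8,i9 pair
#6 head=10: ld i10 tail

ISSUED = 8,9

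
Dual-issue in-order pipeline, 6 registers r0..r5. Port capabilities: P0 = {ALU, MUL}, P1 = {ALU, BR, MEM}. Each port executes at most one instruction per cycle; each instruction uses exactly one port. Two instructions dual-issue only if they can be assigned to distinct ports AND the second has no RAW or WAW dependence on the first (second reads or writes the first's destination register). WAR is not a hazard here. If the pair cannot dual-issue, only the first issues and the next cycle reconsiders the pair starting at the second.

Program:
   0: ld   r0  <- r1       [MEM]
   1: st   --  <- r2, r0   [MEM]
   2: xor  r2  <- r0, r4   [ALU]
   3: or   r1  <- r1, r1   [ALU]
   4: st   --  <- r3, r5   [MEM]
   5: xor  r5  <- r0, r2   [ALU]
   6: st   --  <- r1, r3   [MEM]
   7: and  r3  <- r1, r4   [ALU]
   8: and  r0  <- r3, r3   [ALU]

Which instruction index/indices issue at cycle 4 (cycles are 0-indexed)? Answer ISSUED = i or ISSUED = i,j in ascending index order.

t=0 i0:ld ; no-port MEM/MEM
t=1 i1&i2:st;xor ; pair
t=2 i3&i4:or;st ; pair
t=3 i5&i6:xor;st ; pair
t=4 i7:and ; RAW r3
t=5 i8:and ; tail

ISSUED = 7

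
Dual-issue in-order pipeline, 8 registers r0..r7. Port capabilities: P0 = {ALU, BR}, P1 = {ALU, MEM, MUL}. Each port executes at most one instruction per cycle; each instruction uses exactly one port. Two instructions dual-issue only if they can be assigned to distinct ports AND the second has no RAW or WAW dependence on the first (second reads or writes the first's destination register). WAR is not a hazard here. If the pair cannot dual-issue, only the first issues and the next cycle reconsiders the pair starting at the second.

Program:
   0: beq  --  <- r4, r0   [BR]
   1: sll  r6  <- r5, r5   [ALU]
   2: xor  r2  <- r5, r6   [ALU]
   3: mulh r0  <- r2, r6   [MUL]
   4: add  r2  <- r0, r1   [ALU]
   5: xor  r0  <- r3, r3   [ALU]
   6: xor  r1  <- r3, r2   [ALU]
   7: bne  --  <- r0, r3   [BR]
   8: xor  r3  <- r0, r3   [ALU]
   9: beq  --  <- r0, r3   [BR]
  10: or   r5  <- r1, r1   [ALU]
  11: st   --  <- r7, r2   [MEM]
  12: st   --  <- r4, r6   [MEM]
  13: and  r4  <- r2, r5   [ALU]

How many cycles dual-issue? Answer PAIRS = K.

[0] i0/i1  beq/sll  -- dual
[1] i2  xor  -- RAW r2
[2] i3  mulh  -- RAW r0
[3] i4/i5  add/xor  -- dual
[4] i6/i7  xor/bne  -- dual
[5] i8  xor  -- RAW r3
[6] i9/i10  beq/or  -- dual
[7] i11  st  -- no-port MEM/MEM
[8] i12/i13  st/and  -- dual

PAIRS = 5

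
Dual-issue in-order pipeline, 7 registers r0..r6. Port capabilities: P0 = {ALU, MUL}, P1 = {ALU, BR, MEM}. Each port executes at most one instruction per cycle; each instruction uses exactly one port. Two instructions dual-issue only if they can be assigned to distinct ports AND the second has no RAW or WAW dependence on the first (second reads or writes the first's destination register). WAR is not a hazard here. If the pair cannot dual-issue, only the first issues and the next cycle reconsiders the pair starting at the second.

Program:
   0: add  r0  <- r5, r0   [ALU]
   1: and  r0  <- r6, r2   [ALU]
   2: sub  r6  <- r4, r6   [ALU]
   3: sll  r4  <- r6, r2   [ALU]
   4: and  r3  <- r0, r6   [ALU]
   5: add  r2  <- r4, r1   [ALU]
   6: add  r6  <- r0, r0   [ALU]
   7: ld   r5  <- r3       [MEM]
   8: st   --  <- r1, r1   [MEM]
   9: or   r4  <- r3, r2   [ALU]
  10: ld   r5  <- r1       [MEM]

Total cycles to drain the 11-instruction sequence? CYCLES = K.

CYCLES = 7

c0: i0 add  WAW r0
c1: i1+i2 and;sub  dual
c2: i3+i4 sll;and  dual
c3: i5+i6 add;add  dual
c4: i7 ld  no-port MEM/MEM
c5: i8+i9 st;or  dual
c6: i10 ld  tail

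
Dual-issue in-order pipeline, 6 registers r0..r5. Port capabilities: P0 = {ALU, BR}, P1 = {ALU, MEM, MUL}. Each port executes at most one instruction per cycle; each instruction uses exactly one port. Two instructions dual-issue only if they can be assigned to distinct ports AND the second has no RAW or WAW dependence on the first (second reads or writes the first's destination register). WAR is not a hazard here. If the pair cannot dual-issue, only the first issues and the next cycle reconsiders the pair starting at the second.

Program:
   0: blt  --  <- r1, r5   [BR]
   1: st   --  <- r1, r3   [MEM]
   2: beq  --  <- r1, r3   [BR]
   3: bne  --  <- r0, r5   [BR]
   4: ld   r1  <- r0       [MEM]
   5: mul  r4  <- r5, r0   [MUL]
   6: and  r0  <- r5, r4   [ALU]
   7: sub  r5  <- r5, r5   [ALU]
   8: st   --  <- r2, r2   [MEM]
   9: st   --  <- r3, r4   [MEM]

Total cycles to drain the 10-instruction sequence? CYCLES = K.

CYCLES = 7

t=0 i0/i1:blt.BR+st.MEM ; 2-wide
t=1 i2:beq.BR ; no-port BR/BR
t=2 i3/i4:bne.BR+ld.MEM ; 2-wide
t=3 i5:mul.MUL ; RAW r4
t=4 i6/i7:and.ALU+sub.ALU ; 2-wide
t=5 i8:st.MEM ; no-port MEM/MEM
t=6 i9:st.MEM ; tail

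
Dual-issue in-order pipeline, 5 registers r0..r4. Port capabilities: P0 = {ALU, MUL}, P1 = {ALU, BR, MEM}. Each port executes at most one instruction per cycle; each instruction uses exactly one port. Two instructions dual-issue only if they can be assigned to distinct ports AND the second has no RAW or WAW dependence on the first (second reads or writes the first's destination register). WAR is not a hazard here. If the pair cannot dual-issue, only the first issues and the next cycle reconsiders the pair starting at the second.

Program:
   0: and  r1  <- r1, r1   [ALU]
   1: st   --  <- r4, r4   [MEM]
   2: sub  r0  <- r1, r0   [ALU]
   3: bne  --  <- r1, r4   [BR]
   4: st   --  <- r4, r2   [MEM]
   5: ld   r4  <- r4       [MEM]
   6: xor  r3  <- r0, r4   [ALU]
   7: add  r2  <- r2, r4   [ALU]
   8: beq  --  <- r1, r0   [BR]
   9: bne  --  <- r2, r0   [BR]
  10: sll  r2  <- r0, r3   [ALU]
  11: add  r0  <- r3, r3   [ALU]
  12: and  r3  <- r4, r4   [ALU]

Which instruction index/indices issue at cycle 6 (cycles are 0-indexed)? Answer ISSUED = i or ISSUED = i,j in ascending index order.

c0: i0,i1 and.ALU;st.MEM  dual
c1: i2,i3 sub.ALU;bne.BR  dual
c2: i4 st.MEM  no-port MEM/MEM
c3: i5 ld.MEM  RAW r4
c4: i6,i7 xor.ALU;add.ALU  dual
c5: i8 beq.BR  no-port BR/BR
c6: i9,i10 bne.BR;sll.ALU  dual
c7: i11,i12 add.ALU;and.ALU  dual

ISSUED = 9,10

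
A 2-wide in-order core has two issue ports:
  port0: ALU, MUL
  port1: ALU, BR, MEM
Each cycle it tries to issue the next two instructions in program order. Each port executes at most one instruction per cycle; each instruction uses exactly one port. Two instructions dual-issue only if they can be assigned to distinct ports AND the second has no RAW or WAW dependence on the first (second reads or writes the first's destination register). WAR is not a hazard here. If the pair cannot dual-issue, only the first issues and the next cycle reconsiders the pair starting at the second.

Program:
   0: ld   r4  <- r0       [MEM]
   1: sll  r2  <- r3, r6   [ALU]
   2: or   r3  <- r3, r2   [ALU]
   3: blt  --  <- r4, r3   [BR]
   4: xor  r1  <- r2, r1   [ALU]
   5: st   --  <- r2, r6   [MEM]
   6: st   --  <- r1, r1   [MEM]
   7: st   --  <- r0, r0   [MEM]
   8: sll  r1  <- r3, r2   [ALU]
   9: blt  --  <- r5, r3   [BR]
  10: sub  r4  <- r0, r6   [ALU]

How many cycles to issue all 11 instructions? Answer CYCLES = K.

  cy0 -> i0+i1 (ld sll) 2-wide
  cy1 -> i2 (or) RAW r3
  cy2 -> i3+i4 (blt xor) 2-wide
  cy3 -> i5 (st) no-port MEM/MEM
  cy4 -> i6 (st) no-port MEM/MEM
  cy5 -> i7+i8 (st sll) 2-wide
  cy6 -> i9+i10 (blt sub) 2-wide

CYCLES = 7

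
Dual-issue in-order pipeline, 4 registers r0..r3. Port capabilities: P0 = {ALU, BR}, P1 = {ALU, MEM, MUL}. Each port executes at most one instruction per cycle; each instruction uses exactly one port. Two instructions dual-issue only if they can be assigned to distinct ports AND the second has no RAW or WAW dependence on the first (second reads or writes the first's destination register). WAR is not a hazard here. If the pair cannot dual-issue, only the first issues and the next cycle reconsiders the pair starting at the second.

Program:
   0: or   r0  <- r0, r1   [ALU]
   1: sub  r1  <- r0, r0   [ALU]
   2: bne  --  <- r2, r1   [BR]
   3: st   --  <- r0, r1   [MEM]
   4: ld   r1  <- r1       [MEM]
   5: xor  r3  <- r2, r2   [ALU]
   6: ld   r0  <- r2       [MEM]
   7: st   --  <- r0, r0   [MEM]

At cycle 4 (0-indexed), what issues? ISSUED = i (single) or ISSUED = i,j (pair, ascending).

ISSUED = 6

  cy0 -> i0 (or) RAW r0
  cy1 -> i1 (sub) RAW r1
  cy2 -> i2&i3 (bne;st) pair
  cy3 -> i4&i5 (ld;xor) pair
  cy4 -> i6 (ld) no-port MEM/MEM
  cy5 -> i7 (st) tail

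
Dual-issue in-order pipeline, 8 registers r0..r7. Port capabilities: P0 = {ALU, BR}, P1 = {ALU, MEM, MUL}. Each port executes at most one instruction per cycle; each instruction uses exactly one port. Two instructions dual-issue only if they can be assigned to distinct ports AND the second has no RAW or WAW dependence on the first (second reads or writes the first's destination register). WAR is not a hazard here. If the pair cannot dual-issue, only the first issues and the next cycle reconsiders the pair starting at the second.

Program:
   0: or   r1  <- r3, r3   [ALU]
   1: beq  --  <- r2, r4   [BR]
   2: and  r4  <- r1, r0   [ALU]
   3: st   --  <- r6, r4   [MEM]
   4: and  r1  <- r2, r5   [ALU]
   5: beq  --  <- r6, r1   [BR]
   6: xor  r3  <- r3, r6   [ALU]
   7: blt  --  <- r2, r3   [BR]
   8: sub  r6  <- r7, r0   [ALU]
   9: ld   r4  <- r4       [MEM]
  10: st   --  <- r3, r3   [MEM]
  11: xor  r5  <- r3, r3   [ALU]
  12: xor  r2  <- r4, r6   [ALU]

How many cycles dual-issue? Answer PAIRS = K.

PAIRS = 5

[0] i0,i1  or.ALU;beq.BR  -- 2-wide
[1] i2  and.ALU  -- RAW r4
[2] i3,i4  st.MEM;and.ALU  -- 2-wide
[3] i5,i6  beq.BR;xor.ALU  -- 2-wide
[4] i7,i8  blt.BR;sub.ALU  -- 2-wide
[5] i9  ld.MEM  -- no-port MEM/MEM
[6] i10,i11  st.MEM;xor.ALU  -- 2-wide
[7] i12  xor.ALU  -- tail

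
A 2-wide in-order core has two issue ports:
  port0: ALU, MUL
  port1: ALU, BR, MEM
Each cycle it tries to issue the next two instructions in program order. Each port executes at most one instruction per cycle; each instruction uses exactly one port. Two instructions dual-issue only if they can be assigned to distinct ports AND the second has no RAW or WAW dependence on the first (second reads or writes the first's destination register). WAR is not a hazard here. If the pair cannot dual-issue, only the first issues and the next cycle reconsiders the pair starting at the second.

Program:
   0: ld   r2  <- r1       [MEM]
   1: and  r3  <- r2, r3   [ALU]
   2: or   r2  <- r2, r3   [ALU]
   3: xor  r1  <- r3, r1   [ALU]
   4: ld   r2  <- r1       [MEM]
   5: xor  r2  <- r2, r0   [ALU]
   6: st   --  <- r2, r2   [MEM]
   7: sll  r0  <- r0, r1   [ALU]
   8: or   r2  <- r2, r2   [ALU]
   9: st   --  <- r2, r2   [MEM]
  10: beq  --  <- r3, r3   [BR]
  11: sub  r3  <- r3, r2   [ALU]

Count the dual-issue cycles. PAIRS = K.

PAIRS = 3

c0: i0 ld  RAW r2
c1: i1 and  RAW r3
c2: i2&i3 or+xor  pair
c3: i4 ld  RAW+WAW r2
c4: i5 xor  RAW r2
c5: i6&i7 st+sll  pair
c6: i8 or  RAW r2
c7: i9 st  no-port MEM/BR
c8: i10&i11 beq+sub  pair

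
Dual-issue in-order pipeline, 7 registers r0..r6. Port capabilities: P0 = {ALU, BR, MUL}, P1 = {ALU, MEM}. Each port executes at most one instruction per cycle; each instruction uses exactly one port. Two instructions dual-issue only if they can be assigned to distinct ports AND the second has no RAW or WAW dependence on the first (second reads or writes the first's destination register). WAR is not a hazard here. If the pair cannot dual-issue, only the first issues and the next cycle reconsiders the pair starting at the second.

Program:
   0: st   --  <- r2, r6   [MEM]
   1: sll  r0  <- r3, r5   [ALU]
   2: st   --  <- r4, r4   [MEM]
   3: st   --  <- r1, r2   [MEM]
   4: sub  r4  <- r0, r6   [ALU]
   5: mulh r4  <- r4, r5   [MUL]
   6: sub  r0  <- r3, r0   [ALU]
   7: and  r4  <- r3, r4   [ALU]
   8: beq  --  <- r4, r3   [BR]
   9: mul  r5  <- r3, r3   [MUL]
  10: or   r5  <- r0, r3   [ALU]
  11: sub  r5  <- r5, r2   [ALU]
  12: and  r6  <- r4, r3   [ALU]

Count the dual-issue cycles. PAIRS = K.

PAIRS = 4

t=0 i0/i1:st.MEM sll.ALU ; 2-wide
t=1 i2:st.MEM ; no-port MEM/MEM
t=2 i3/i4:st.MEM sub.ALU ; 2-wide
t=3 i5/i6:mulh.MUL sub.ALU ; 2-wide
t=4 i7:and.ALU ; RAW r4
t=5 i8:beq.BR ; no-port BR/MUL
t=6 i9:mul.MUL ; WAW r5
t=7 i10:or.ALU ; RAW+WAW r5
t=8 i11/i12:sub.ALU and.ALU ; 2-wide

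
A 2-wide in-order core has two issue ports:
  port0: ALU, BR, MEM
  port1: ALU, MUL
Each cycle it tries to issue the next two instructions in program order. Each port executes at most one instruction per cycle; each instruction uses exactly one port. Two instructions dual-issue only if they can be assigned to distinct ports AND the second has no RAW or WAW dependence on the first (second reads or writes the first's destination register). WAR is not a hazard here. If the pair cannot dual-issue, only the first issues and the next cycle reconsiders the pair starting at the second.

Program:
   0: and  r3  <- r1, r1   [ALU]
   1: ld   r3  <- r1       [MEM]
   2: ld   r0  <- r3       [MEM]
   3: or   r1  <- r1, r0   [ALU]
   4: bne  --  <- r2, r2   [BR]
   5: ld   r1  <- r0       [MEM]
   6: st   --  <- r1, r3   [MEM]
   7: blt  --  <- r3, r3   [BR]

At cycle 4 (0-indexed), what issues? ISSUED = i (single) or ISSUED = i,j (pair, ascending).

ISSUED = 5

#0 head=0: and i0 WAW r3
#1 head=1: ld i1 no-port MEM/MEM
#2 head=2: ld i2 RAW r0
#3 head=3: or/bne i3,i4 dual
#4 head=5: ld i5 no-port MEM/MEM
#5 head=6: st i6 no-port MEM/BR
#6 head=7: blt i7 tail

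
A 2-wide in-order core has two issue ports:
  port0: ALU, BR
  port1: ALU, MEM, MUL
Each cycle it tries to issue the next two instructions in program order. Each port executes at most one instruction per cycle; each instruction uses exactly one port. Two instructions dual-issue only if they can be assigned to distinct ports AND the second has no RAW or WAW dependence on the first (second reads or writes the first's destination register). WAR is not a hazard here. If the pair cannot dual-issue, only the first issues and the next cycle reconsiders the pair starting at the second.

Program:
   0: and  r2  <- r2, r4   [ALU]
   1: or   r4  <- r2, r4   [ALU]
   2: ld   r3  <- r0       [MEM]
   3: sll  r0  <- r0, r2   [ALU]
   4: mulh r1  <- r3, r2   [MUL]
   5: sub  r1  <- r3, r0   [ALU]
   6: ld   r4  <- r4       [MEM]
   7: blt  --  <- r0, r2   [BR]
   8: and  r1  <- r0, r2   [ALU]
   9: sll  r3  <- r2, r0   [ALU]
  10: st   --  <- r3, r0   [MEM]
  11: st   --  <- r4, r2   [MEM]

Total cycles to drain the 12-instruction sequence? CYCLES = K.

CYCLES = 8

0. and.ALU @i0  | RAW r2
1. or.ALU;ld.MEM @i1,i2  | 2-wide
2. sll.ALU;mulh.MUL @i3,i4  | 2-wide
3. sub.ALU;ld.MEM @i5,i6  | 2-wide
4. blt.BR;and.ALU @i7,i8  | 2-wide
5. sll.ALU @i9  | RAW r3
6. st.MEM @i10  | no-port MEM/MEM
7. st.MEM @i11  | tail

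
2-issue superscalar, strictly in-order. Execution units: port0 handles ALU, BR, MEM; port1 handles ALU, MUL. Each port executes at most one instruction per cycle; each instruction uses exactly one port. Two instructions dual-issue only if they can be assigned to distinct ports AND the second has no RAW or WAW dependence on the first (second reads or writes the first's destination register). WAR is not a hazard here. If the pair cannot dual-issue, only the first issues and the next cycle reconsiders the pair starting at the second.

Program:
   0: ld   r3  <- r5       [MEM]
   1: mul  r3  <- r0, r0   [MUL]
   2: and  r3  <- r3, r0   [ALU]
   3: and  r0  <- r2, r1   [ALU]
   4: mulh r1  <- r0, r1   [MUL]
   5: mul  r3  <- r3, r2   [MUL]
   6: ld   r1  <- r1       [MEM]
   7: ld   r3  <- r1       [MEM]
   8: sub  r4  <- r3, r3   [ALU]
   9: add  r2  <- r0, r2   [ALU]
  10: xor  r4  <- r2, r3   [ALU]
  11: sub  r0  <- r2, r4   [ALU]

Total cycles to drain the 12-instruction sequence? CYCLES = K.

CYCLES = 9

  cy0 -> i0 (ld) WAW r3
  cy1 -> i1 (mul) RAW+WAW r3
  cy2 -> i2+i3 (and;and) dual
  cy3 -> i4 (mulh) no-port MUL/MUL
  cy4 -> i5+i6 (mul;ld) dual
  cy5 -> i7 (ld) RAW r3
  cy6 -> i8+i9 (sub;add) dual
  cy7 -> i10 (xor) RAW r4
  cy8 -> i11 (sub) tail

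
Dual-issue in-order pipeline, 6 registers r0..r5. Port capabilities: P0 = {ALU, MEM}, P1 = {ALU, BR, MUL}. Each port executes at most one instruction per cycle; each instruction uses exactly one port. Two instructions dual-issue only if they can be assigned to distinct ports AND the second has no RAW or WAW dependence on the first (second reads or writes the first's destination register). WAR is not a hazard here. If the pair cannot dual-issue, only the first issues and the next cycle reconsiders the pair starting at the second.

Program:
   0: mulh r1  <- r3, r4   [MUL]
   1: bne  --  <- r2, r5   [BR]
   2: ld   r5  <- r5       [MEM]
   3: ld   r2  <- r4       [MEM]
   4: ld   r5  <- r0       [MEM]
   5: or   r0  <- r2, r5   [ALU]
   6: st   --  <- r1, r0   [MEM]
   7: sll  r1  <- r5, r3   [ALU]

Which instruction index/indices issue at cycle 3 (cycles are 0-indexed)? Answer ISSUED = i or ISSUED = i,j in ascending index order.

ISSUED = 4

c0: i0 mulh.MUL  no-port MUL/BR
c1: i1/i2 bne.BR/ld.MEM  dual
c2: i3 ld.MEM  no-port MEM/MEM
c3: i4 ld.MEM  RAW r5
c4: i5 or.ALU  RAW r0
c5: i6/i7 st.MEM/sll.ALU  dual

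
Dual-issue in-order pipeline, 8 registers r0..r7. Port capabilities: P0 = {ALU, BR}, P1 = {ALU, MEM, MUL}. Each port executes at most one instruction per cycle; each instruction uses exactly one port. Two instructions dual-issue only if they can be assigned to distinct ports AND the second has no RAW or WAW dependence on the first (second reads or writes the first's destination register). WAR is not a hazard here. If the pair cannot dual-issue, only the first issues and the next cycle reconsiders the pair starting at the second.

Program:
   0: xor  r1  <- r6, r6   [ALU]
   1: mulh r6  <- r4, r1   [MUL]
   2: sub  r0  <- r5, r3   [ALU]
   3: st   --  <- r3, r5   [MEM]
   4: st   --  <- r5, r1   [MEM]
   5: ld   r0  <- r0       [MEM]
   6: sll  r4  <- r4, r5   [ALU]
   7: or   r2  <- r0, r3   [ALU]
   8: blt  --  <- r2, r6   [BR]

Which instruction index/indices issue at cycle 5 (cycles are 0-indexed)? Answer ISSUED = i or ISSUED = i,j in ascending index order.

ISSUED = 7

0. xor.ALU @i0  | RAW r1
1. mulh.MUL;sub.ALU @i1/i2  | dual
2. st.MEM @i3  | no-port MEM/MEM
3. st.MEM @i4  | no-port MEM/MEM
4. ld.MEM;sll.ALU @i5/i6  | dual
5. or.ALU @i7  | RAW r2
6. blt.BR @i8  | tail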